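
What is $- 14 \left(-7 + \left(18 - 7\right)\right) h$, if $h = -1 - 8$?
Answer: $504$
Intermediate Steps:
$h = -9$ ($h = -1 - 8 = -9$)
$- 14 \left(-7 + \left(18 - 7\right)\right) h = - 14 \left(-7 + \left(18 - 7\right)\right) \left(-9\right) = - 14 \left(-7 + 11\right) \left(-9\right) = \left(-14\right) 4 \left(-9\right) = \left(-56\right) \left(-9\right) = 504$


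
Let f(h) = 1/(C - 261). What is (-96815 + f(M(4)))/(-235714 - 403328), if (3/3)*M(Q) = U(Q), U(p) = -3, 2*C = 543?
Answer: 2033113/13419882 ≈ 0.15150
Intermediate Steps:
C = 543/2 (C = (½)*543 = 543/2 ≈ 271.50)
M(Q) = -3
f(h) = 2/21 (f(h) = 1/(543/2 - 261) = 1/(21/2) = 2/21)
(-96815 + f(M(4)))/(-235714 - 403328) = (-96815 + 2/21)/(-235714 - 403328) = -2033113/21/(-639042) = -2033113/21*(-1/639042) = 2033113/13419882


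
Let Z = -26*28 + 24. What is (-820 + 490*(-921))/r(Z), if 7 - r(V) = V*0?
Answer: -452110/7 ≈ -64587.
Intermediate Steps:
Z = -704 (Z = -728 + 24 = -704)
r(V) = 7 (r(V) = 7 - V*0 = 7 - 1*0 = 7 + 0 = 7)
(-820 + 490*(-921))/r(Z) = (-820 + 490*(-921))/7 = (-820 - 451290)*(1/7) = -452110*1/7 = -452110/7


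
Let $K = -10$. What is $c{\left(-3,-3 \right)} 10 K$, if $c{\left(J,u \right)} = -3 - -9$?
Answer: $-600$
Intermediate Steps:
$c{\left(J,u \right)} = 6$ ($c{\left(J,u \right)} = -3 + 9 = 6$)
$c{\left(-3,-3 \right)} 10 K = 6 \cdot 10 \left(-10\right) = 60 \left(-10\right) = -600$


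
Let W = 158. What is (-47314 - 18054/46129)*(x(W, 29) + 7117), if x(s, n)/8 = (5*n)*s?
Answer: -415553934927320/46129 ≈ -9.0085e+9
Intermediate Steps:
x(s, n) = 40*n*s (x(s, n) = 8*((5*n)*s) = 8*(5*n*s) = 40*n*s)
(-47314 - 18054/46129)*(x(W, 29) + 7117) = (-47314 - 18054/46129)*(40*29*158 + 7117) = (-47314 - 18054*1/46129)*(183280 + 7117) = (-47314 - 18054/46129)*190397 = -2182565560/46129*190397 = -415553934927320/46129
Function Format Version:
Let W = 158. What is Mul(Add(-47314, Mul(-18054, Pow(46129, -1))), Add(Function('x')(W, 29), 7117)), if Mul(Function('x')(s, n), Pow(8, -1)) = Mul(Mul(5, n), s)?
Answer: Rational(-415553934927320, 46129) ≈ -9.0085e+9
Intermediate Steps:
Function('x')(s, n) = Mul(40, n, s) (Function('x')(s, n) = Mul(8, Mul(Mul(5, n), s)) = Mul(8, Mul(5, n, s)) = Mul(40, n, s))
Mul(Add(-47314, Mul(-18054, Pow(46129, -1))), Add(Function('x')(W, 29), 7117)) = Mul(Add(-47314, Mul(-18054, Pow(46129, -1))), Add(Mul(40, 29, 158), 7117)) = Mul(Add(-47314, Mul(-18054, Rational(1, 46129))), Add(183280, 7117)) = Mul(Add(-47314, Rational(-18054, 46129)), 190397) = Mul(Rational(-2182565560, 46129), 190397) = Rational(-415553934927320, 46129)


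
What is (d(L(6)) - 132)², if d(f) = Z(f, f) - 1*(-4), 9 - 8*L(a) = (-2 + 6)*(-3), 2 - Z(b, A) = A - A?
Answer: 15876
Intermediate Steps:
Z(b, A) = 2 (Z(b, A) = 2 - (A - A) = 2 - 1*0 = 2 + 0 = 2)
L(a) = 21/8 (L(a) = 9/8 - (-2 + 6)*(-3)/8 = 9/8 - (-3)/2 = 9/8 - ⅛*(-12) = 9/8 + 3/2 = 21/8)
d(f) = 6 (d(f) = 2 - 1*(-4) = 2 + 4 = 6)
(d(L(6)) - 132)² = (6 - 132)² = (-126)² = 15876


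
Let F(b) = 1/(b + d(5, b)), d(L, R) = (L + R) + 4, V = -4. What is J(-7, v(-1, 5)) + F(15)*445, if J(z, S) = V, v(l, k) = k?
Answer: 289/39 ≈ 7.4103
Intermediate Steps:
J(z, S) = -4
d(L, R) = 4 + L + R
F(b) = 1/(9 + 2*b) (F(b) = 1/(b + (4 + 5 + b)) = 1/(b + (9 + b)) = 1/(9 + 2*b))
J(-7, v(-1, 5)) + F(15)*445 = -4 + 445/(9 + 2*15) = -4 + 445/(9 + 30) = -4 + 445/39 = 289/39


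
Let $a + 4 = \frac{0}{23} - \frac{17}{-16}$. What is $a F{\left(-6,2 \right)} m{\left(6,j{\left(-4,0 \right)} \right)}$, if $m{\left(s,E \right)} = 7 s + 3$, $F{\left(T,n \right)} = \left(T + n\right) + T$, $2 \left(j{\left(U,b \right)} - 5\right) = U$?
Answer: $\frac{10575}{8} \approx 1321.9$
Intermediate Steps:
$a = - \frac{47}{16}$ ($a = -4 + \left(\frac{0}{23} - \frac{17}{-16}\right) = -4 + \left(0 \cdot \frac{1}{23} - - \frac{17}{16}\right) = -4 + \left(0 + \frac{17}{16}\right) = -4 + \frac{17}{16} = - \frac{47}{16} \approx -2.9375$)
$j{\left(U,b \right)} = 5 + \frac{U}{2}$
$F{\left(T,n \right)} = n + 2 T$
$m{\left(s,E \right)} = 3 + 7 s$
$a F{\left(-6,2 \right)} m{\left(6,j{\left(-4,0 \right)} \right)} = - \frac{47 \left(2 + 2 \left(-6\right)\right)}{16} \left(3 + 7 \cdot 6\right) = - \frac{47 \left(2 - 12\right)}{16} \left(3 + 42\right) = \left(- \frac{47}{16}\right) \left(-10\right) 45 = \frac{235}{8} \cdot 45 = \frac{10575}{8}$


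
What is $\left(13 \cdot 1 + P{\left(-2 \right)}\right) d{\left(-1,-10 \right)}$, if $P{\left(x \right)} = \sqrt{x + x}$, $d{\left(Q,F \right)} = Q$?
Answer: $-13 - 2 i \approx -13.0 - 2.0 i$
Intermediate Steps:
$P{\left(x \right)} = \sqrt{2} \sqrt{x}$ ($P{\left(x \right)} = \sqrt{2 x} = \sqrt{2} \sqrt{x}$)
$\left(13 \cdot 1 + P{\left(-2 \right)}\right) d{\left(-1,-10 \right)} = \left(13 \cdot 1 + \sqrt{2} \sqrt{-2}\right) \left(-1\right) = \left(13 + \sqrt{2} i \sqrt{2}\right) \left(-1\right) = \left(13 + 2 i\right) \left(-1\right) = -13 - 2 i$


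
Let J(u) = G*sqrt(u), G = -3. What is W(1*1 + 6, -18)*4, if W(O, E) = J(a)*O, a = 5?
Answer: -84*sqrt(5) ≈ -187.83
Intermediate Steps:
J(u) = -3*sqrt(u)
W(O, E) = -3*O*sqrt(5) (W(O, E) = (-3*sqrt(5))*O = -3*O*sqrt(5))
W(1*1 + 6, -18)*4 = -3*(1*1 + 6)*sqrt(5)*4 = -3*(1 + 6)*sqrt(5)*4 = -3*7*sqrt(5)*4 = -21*sqrt(5)*4 = -84*sqrt(5)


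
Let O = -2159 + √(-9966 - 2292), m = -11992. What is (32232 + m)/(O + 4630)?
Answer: 50013040/6118099 - 60720*I*√1362/6118099 ≈ 8.1746 - 0.36627*I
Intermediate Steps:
O = -2159 + 3*I*√1362 (O = -2159 + √(-12258) = -2159 + 3*I*√1362 ≈ -2159.0 + 110.72*I)
(32232 + m)/(O + 4630) = (32232 - 11992)/((-2159 + 3*I*√1362) + 4630) = 20240/(2471 + 3*I*√1362)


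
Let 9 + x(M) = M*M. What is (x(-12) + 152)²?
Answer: 82369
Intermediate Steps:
x(M) = -9 + M² (x(M) = -9 + M*M = -9 + M²)
(x(-12) + 152)² = ((-9 + (-12)²) + 152)² = ((-9 + 144) + 152)² = (135 + 152)² = 287² = 82369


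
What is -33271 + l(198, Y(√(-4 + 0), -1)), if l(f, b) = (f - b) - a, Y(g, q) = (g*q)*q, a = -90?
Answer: -32983 - 2*I ≈ -32983.0 - 2.0*I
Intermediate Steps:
Y(g, q) = g*q²
l(f, b) = 90 + f - b (l(f, b) = (f - b) - 1*(-90) = (f - b) + 90 = 90 + f - b)
-33271 + l(198, Y(√(-4 + 0), -1)) = -33271 + (90 + 198 - √(-4 + 0)*(-1)²) = -33271 + (90 + 198 - √(-4)) = -33271 + (90 + 198 - 2*I) = -33271 + (288 - 2*I) = -32983 - 2*I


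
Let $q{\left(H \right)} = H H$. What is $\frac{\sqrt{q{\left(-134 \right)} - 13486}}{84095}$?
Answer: $\frac{\sqrt{4470}}{84095} \approx 0.00079503$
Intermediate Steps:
$q{\left(H \right)} = H^{2}$
$\frac{\sqrt{q{\left(-134 \right)} - 13486}}{84095} = \frac{\sqrt{\left(-134\right)^{2} - 13486}}{84095} = \sqrt{17956 - 13486} \cdot \frac{1}{84095} = \sqrt{4470} \cdot \frac{1}{84095} = \frac{\sqrt{4470}}{84095}$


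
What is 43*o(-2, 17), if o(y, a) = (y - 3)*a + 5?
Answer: -3440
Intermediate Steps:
o(y, a) = 5 + a*(-3 + y) (o(y, a) = (-3 + y)*a + 5 = a*(-3 + y) + 5 = 5 + a*(-3 + y))
43*o(-2, 17) = 43*(5 - 3*17 + 17*(-2)) = 43*(5 - 51 - 34) = 43*(-80) = -3440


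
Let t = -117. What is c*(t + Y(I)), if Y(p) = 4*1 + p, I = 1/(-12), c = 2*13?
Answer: -17641/6 ≈ -2940.2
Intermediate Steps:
c = 26
I = -1/12 ≈ -0.083333
Y(p) = 4 + p
c*(t + Y(I)) = 26*(-117 + (4 - 1/12)) = 26*(-117 + 47/12) = 26*(-1357/12) = -17641/6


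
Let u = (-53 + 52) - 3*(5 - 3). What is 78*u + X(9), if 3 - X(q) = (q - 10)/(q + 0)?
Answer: -4886/9 ≈ -542.89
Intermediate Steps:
X(q) = 3 - (-10 + q)/q (X(q) = 3 - (q - 10)/(q + 0) = 3 - (-10 + q)/q)
u = -7 (u = -1 - 3*2 = -1 - 6 = -7)
78*u + X(9) = 78*(-7) + (2 + 10/9) = -546 + (2 + 10*(⅑)) = -546 + (2 + 10/9) = -546 + 28/9 = -4886/9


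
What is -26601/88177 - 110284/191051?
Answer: -14806659919/16846304027 ≈ -0.87893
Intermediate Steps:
-26601/88177 - 110284/191051 = -14806659919/16846304027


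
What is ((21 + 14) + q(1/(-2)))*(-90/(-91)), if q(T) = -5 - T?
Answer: 2745/91 ≈ 30.165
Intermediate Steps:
((21 + 14) + q(1/(-2)))*(-90/(-91)) = ((21 + 14) + (-5 - 1/(-2)))*(-90/(-91)) = (35 + (-5 - 1*(-1/2)))*(-90*(-1/91)) = (35 + (-5 + 1/2))*(90/91) = (35 - 9/2)*(90/91) = (61/2)*(90/91) = 2745/91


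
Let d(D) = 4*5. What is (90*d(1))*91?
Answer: 163800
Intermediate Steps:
d(D) = 20
(90*d(1))*91 = (90*20)*91 = 1800*91 = 163800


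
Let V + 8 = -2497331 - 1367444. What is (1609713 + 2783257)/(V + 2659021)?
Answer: -2196485/602881 ≈ -3.6433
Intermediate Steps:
V = -3864783 (V = -8 + (-2497331 - 1367444) = -8 - 3864775 = -3864783)
(1609713 + 2783257)/(V + 2659021) = (1609713 + 2783257)/(-3864783 + 2659021) = 4392970/(-1205762) = 4392970*(-1/1205762) = -2196485/602881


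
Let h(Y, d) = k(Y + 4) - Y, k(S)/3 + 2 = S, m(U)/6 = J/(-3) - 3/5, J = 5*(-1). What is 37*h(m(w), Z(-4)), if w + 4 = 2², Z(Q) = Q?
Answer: 3478/5 ≈ 695.60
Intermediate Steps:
J = -5
w = 0 (w = -4 + 2² = -4 + 4 = 0)
m(U) = 32/5 (m(U) = 6*(-5/(-3) - 3/5) = 6*(-5*(-⅓) - 3*⅕) = 6*(5/3 - ⅗) = 6*(16/15) = 32/5)
k(S) = -6 + 3*S
h(Y, d) = 6 + 2*Y (h(Y, d) = (-6 + 3*(Y + 4)) - Y = (-6 + 3*(4 + Y)) - Y = (-6 + (12 + 3*Y)) - Y = (6 + 3*Y) - Y = 6 + 2*Y)
37*h(m(w), Z(-4)) = 37*(6 + 2*(32/5)) = 37*(6 + 64/5) = 37*(94/5) = 3478/5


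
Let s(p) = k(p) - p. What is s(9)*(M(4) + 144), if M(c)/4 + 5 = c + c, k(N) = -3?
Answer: -1872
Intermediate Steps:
s(p) = -3 - p
M(c) = -20 + 8*c (M(c) = -20 + 4*(c + c) = -20 + 4*(2*c) = -20 + 8*c)
s(9)*(M(4) + 144) = (-3 - 1*9)*((-20 + 8*4) + 144) = (-3 - 9)*((-20 + 32) + 144) = -12*(12 + 144) = -12*156 = -1872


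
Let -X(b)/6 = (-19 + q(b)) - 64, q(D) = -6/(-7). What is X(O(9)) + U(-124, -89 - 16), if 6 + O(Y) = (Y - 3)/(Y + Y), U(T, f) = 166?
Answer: 4612/7 ≈ 658.86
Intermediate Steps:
q(D) = 6/7 (q(D) = -6*(-1/7) = 6/7)
O(Y) = -6 + (-3 + Y)/(2*Y) (O(Y) = -6 + (Y - 3)/(Y + Y) = -6 + (-3 + Y)/((2*Y)) = -6 + (-3 + Y)*(1/(2*Y)) = -6 + (-3 + Y)/(2*Y))
X(b) = 3450/7 (X(b) = -6*((-19 + 6/7) - 64) = -6*(-127/7 - 64) = -6*(-575/7) = 3450/7)
X(O(9)) + U(-124, -89 - 16) = 3450/7 + 166 = 4612/7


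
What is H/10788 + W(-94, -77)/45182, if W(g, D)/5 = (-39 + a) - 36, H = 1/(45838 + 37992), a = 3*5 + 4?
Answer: -4365865621/704494913160 ≈ -0.0061972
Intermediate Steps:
a = 19 (a = 15 + 4 = 19)
H = 1/83830 ≈ 1.1929e-5
W(g, D) = -280 (W(g, D) = 5*((-39 + 19) - 36) = 5*(-20 - 36) = 5*(-56) = -280)
H/10788 + W(-94, -77)/45182 = (1/83830)/10788 - 280/45182 = (1/83830)*(1/10788) - 280*1/45182 = 1/904358040 - 140/22591 = -4365865621/704494913160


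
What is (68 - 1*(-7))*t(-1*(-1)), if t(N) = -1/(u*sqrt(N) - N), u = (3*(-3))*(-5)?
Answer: -75/44 ≈ -1.7045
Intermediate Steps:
u = 45 (u = -9*(-5) = 45)
t(N) = -1/(-N + 45*sqrt(N)) (t(N) = -1/(45*sqrt(N) - N) = -1/(-N + 45*sqrt(N)))
(68 - 1*(-7))*t(-1*(-1)) = (68 - 1*(-7))/(-1*(-1) - 45*sqrt(1)) = (68 + 7)/(1 - 45*sqrt(1)) = 75/(1 - 45*1) = 75/(1 - 45) = 75/(-44) = 75*(-1/44) = -75/44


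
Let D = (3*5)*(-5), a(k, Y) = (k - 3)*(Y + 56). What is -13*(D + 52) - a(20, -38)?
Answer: -7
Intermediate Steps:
a(k, Y) = (-3 + k)*(56 + Y)
D = -75 (D = 15*(-5) = -75)
-13*(D + 52) - a(20, -38) = -13*(-75 + 52) - (-168 - 3*(-38) + 56*20 - 38*20) = -13*(-23) - (-168 + 114 + 1120 - 760) = 299 - 1*306 = 299 - 306 = -7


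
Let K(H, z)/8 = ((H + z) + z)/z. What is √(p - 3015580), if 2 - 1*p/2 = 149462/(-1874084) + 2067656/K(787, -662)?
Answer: I*√231224735976889990047441/251595777 ≈ 1911.2*I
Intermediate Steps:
K(H, z) = 8*(H + 2*z)/z (K(H, z) = 8*(((H + z) + z)/z) = 8*((H + 2*z)/z) = 8*(H + 2*z)/z)
p = -160325465982773/251595777 (p = 4 - 2*(149462/(-1874084) + 2067656/(16 + 8*787/(-662))) = 4 - 2*(149462*(-1/1874084) + 2067656/(16 + 8*787*(-1/662))) = 4 - 2*(-74731/937042 + 2067656/(16 - 3148/331)) = 4 - 2*(-74731/937042 + 2067656/(2148/331)) = 4 - 2*(-74731/937042 + 2067656*(331/2148)) = 4 - 2*(-74731/937042 + 171098534/537) = 4 - 2*160326472365881/503191554 = 4 - 160326472365881/251595777 = -160325465982773/251595777 ≈ -6.3723e+5)
√(p - 3015580) = √(-160325465982773/251595777 - 3015580) = √(-919032659188433/251595777) = I*√231224735976889990047441/251595777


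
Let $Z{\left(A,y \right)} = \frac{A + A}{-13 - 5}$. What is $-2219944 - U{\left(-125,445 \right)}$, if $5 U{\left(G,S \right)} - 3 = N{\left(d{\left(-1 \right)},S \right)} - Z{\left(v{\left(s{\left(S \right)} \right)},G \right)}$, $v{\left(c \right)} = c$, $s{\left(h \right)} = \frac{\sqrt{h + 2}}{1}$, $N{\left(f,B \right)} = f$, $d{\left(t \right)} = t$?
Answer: $- \frac{11099722}{5} - \frac{\sqrt{447}}{45} \approx -2.2199 \cdot 10^{6}$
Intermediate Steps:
$s{\left(h \right)} = \sqrt{2 + h}$ ($s{\left(h \right)} = \sqrt{2 + h} 1 = \sqrt{2 + h}$)
$Z{\left(A,y \right)} = - \frac{A}{9}$ ($Z{\left(A,y \right)} = \frac{2 A}{-18} = 2 A \left(- \frac{1}{18}\right) = - \frac{A}{9}$)
$U{\left(G,S \right)} = \frac{2}{5} + \frac{\sqrt{2 + S}}{45}$ ($U{\left(G,S \right)} = \frac{3}{5} + \frac{-1 - - \frac{\sqrt{2 + S}}{9}}{5} = \frac{3}{5} + \frac{-1 + \frac{\sqrt{2 + S}}{9}}{5} = \frac{3}{5} + \left(- \frac{1}{5} + \frac{\sqrt{2 + S}}{45}\right) = \frac{2}{5} + \frac{\sqrt{2 + S}}{45}$)
$-2219944 - U{\left(-125,445 \right)} = -2219944 - \left(\frac{2}{5} + \frac{\sqrt{2 + 445}}{45}\right) = -2219944 - \left(\frac{2}{5} + \frac{\sqrt{447}}{45}\right) = - \frac{11099722}{5} - \frac{\sqrt{447}}{45}$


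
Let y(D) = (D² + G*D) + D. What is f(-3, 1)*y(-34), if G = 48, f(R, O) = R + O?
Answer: 1020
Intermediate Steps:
f(R, O) = O + R
y(D) = D² + 49*D (y(D) = (D² + 48*D) + D = D² + 49*D)
f(-3, 1)*y(-34) = (1 - 3)*(-34*(49 - 34)) = -(-68)*15 = -2*(-510) = 1020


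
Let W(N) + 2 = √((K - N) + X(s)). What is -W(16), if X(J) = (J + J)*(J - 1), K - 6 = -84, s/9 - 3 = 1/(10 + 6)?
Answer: 2 - √350786/16 ≈ -35.017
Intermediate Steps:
s = 441/16 (s = 27 + 9/(10 + 6) = 27 + 9/16 = 441/16 ≈ 27.563)
K = -78 (K = 6 - 84 = -78)
X(J) = 2*J*(-1 + J) (X(J) = (2*J)*(-1 + J) = 2*J*(-1 + J))
W(N) = -2 + √(177441/128 - N) (W(N) = -2 + √((-78 - N) + 2*(441/16)*(-1 + 441/16)) = -2 + √((-78 - N) + 2*(441/16)*(425/16)) = -2 + √((-78 - N) + 187425/128) = -2 + √(177441/128 - N))
-W(16) = -(-2 + √(354882 - 256*16)/16) = -(-2 + √(354882 - 4096)/16) = -(-2 + √350786/16) = 2 - √350786/16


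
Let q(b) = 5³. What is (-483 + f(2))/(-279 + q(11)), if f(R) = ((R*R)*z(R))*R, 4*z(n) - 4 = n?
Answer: 471/154 ≈ 3.0584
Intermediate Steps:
z(n) = 1 + n/4
f(R) = R³*(1 + R/4) (f(R) = ((R*R)*(1 + R/4))*R = (R²*(1 + R/4))*R = R³*(1 + R/4))
q(b) = 125
(-483 + f(2))/(-279 + q(11)) = (-483 + (¼)*2³*(4 + 2))/(-279 + 125) = (-483 + (¼)*8*6)/(-154) = (-483 + 12)*(-1/154) = -471*(-1/154) = 471/154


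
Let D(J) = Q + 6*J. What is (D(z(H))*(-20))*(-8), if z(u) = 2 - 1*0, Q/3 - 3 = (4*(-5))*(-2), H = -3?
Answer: 22560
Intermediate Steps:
Q = 129 (Q = 9 + 3*((4*(-5))*(-2)) = 9 + 3*(-20*(-2)) = 9 + 3*40 = 9 + 120 = 129)
z(u) = 2 (z(u) = 2 + 0 = 2)
D(J) = 129 + 6*J
(D(z(H))*(-20))*(-8) = ((129 + 6*2)*(-20))*(-8) = ((129 + 12)*(-20))*(-8) = (141*(-20))*(-8) = -2820*(-8) = 22560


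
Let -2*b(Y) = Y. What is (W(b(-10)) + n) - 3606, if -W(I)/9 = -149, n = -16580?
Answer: -18845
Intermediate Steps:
b(Y) = -Y/2
W(I) = 1341 (W(I) = -9*(-149) = 1341)
(W(b(-10)) + n) - 3606 = (1341 - 16580) - 3606 = -15239 - 3606 = -18845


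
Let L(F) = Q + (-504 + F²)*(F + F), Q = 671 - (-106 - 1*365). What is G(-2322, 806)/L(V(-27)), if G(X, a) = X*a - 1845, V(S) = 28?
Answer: -1873377/16822 ≈ -111.36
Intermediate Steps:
Q = 1142 (Q = 671 - (-106 - 365) = 671 - 1*(-471) = 671 + 471 = 1142)
L(F) = 1142 + 2*F*(-504 + F²) (L(F) = 1142 + (-504 + F²)*(F + F) = 1142 + (-504 + F²)*(2*F) = 1142 + 2*F*(-504 + F²))
G(X, a) = -1845 + X*a
G(-2322, 806)/L(V(-27)) = (-1845 - 2322*806)/(1142 - 1008*28 + 2*28³) = (-1845 - 1871532)/(1142 - 28224 + 2*21952) = -1873377/(1142 - 28224 + 43904) = -1873377/16822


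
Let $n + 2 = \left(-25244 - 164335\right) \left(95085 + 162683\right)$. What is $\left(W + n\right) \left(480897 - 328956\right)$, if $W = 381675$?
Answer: $-7424903581786059$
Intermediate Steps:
$n = -48867399674$ ($n = -2 + \left(-25244 - 164335\right) \left(95085 + 162683\right) = -2 - 48867399672 = -48867399674$)
$\left(W + n\right) \left(480897 - 328956\right) = \left(381675 - 48867399674\right) \left(480897 - 328956\right) = \left(-48867017999\right) 151941 = -7424903581786059$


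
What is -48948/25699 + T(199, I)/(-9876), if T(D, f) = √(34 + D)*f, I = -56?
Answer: -48948/25699 + 14*√233/2469 ≈ -1.8181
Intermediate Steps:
T(D, f) = f*√(34 + D)
-48948/25699 + T(199, I)/(-9876) = -48948/25699 - 56*√(34 + 199)/(-9876) = -48948*1/25699 - 56*√233*(-1/9876) = -48948/25699 + 14*√233/2469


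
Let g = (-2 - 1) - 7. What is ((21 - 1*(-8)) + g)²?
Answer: 361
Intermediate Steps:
g = -10 (g = -3 - 7 = -10)
((21 - 1*(-8)) + g)² = ((21 - 1*(-8)) - 10)² = ((21 + 8) - 10)² = (29 - 10)² = 19² = 361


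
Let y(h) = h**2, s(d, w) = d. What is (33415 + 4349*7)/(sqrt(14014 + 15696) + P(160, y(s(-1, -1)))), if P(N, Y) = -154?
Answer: 1639022/999 + 10643*sqrt(29710)/999 ≈ 3477.0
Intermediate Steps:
(33415 + 4349*7)/(sqrt(14014 + 15696) + P(160, y(s(-1, -1)))) = (33415 + 4349*7)/(sqrt(14014 + 15696) - 154) = (33415 + 30443)/(sqrt(29710) - 154) = 63858/(-154 + sqrt(29710))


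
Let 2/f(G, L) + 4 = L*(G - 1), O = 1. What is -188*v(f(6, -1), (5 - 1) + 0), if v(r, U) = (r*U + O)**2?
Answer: -188/81 ≈ -2.3210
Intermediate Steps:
f(G, L) = 2/(-4 + L*(-1 + G)) (f(G, L) = 2/(-4 + L*(G - 1)) = 2/(-4 + L*(-1 + G)))
v(r, U) = (1 + U*r)**2 (v(r, U) = (r*U + 1)**2 = (U*r + 1)**2 = (1 + U*r)**2)
-188*v(f(6, -1), (5 - 1) + 0) = -188*(1 + ((5 - 1) + 0)*(2/(-4 - 1*(-1) + 6*(-1))))**2 = -188*(1 + (4 + 0)*(2/(-4 + 1 - 6)))**2 = -188*(1 + 4*(2/(-9)))**2 = -188*(1 + 4*(2*(-1/9)))**2 = -188*(1 + 4*(-2/9))**2 = -188*(1 - 8/9)**2 = -188*(1/9)**2 = -188*1/81 = -188/81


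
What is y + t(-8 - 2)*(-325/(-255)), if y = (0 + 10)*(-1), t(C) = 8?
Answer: 10/51 ≈ 0.19608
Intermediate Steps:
y = -10 (y = 10*(-1) = -10)
y + t(-8 - 2)*(-325/(-255)) = -10 + 8*(-325/(-255)) = -10 + 8*(-325*(-1/255)) = -10 + 8*(65/51) = -10 + 520/51 = 10/51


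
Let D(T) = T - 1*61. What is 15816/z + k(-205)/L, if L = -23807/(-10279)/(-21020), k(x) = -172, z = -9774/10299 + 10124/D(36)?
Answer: 34069056483668540/21825469463 ≈ 1.5610e+6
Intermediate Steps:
D(T) = -61 + T (D(T) = T - 61 = -61 + T)
z = -34837142/85825 (z = -9774/10299 + 10124/(-61 + 36) = -9774*1/10299 + 10124/(-25) = -3258/3433 + 10124*(-1/25) = -3258/3433 - 10124/25 = -34837142/85825 ≈ -405.91)
L = -1253/11371820 (L = -23807*(-1/10279)*(-1/21020) = (1253/541)*(-1/21020) = -1253/11371820 ≈ -0.00011018)
15816/z + k(-205)/L = 15816/(-34837142/85825) - 172/(-1253/11371820) = 15816*(-85825/34837142) - 172*(-11371820/1253) = -678704100/17418571 + 1955953040/1253 = 34069056483668540/21825469463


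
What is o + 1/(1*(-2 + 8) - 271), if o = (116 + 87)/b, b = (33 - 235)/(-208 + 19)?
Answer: 10167053/53530 ≈ 189.93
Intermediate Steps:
b = 202/189 (b = -202/(-189) = -202*(-1/189) = 202/189 ≈ 1.0688)
o = 38367/202 (o = (116 + 87)/(202/189) = 203*(189/202) = 38367/202 ≈ 189.94)
o + 1/(1*(-2 + 8) - 271) = 38367/202 + 1/(1*(-2 + 8) - 271) = 38367/202 + 1/(1*6 - 271) = 38367/202 + 1/(6 - 271) = 38367/202 + 1/(-265) = 38367/202 - 1/265 = 10167053/53530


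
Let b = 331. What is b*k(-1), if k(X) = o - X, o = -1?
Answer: 0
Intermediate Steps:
k(X) = -1 - X
b*k(-1) = 331*(-1 - 1*(-1)) = 331*(-1 + 1) = 331*0 = 0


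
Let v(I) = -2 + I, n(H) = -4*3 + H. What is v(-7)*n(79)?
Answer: -603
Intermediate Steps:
n(H) = -12 + H
v(-7)*n(79) = (-2 - 7)*(-12 + 79) = -9*67 = -603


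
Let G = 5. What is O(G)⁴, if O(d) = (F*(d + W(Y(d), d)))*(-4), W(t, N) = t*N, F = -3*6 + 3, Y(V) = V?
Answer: 10497600000000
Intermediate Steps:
F = -15 (F = -18 + 3 = -15)
W(t, N) = N*t
O(d) = 60*d + 60*d² (O(d) = -15*(d + d*d)*(-4) = -15*(d + d²)*(-4) = (-15*d - 15*d²)*(-4) = 60*d + 60*d²)
O(G)⁴ = (60*5*(1 + 5))⁴ = (60*5*6)⁴ = 1800⁴ = 10497600000000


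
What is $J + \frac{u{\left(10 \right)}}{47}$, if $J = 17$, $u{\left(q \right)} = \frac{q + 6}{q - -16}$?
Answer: $\frac{10395}{611} \approx 17.013$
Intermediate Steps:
$u{\left(q \right)} = \frac{6 + q}{16 + q}$ ($u{\left(q \right)} = \frac{6 + q}{q + 16} = \frac{6 + q}{16 + q}$)
$J + \frac{u{\left(10 \right)}}{47} = 17 + \frac{\frac{1}{16 + 10} \left(6 + 10\right)}{47} = 17 + \frac{\frac{1}{26} \cdot 16}{47} = 17 + \frac{1}{47} \cdot \frac{8}{13} = 17 + \frac{8}{611} = \frac{10395}{611}$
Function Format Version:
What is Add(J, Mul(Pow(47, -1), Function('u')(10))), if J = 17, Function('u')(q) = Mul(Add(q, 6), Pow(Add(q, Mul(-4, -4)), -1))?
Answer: Rational(10395, 611) ≈ 17.013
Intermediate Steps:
Function('u')(q) = Mul(Pow(Add(16, q), -1), Add(6, q)) (Function('u')(q) = Mul(Add(6, q), Pow(Add(q, 16), -1)) = Mul(Add(6, q), Pow(Add(16, q), -1)) = Mul(Pow(Add(16, q), -1), Add(6, q)))
Add(J, Mul(Pow(47, -1), Function('u')(10))) = Add(17, Mul(Pow(47, -1), Mul(Pow(Add(16, 10), -1), Add(6, 10)))) = Add(17, Mul(Rational(1, 47), Mul(Pow(26, -1), 16))) = Add(17, Mul(Rational(1, 47), Mul(Rational(1, 26), 16))) = Add(17, Mul(Rational(1, 47), Rational(8, 13))) = Add(17, Rational(8, 611)) = Rational(10395, 611)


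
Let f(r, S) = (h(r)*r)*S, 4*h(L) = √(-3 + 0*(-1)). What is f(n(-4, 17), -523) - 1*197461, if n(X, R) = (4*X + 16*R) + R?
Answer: -197461 - 142779*I*√3/4 ≈ -1.9746e+5 - 61825.0*I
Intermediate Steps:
n(X, R) = 4*X + 17*R
h(L) = I*√3/4 (h(L) = √(-3 + 0*(-1))/4 = √(-3 + 0)/4 = √(-3)/4 = (I*√3)/4 = I*√3/4)
f(r, S) = I*S*r*√3/4 (f(r, S) = ((I*√3/4)*r)*S = (I*r*√3/4)*S = I*S*r*√3/4)
f(n(-4, 17), -523) - 1*197461 = (¼)*I*(-523)*(4*(-4) + 17*17)*√3 - 1*197461 = (¼)*I*(-523)*(-16 + 289)*√3 - 197461 = (¼)*I*(-523)*273*√3 - 197461 = -142779*I*√3/4 - 197461 = -197461 - 142779*I*√3/4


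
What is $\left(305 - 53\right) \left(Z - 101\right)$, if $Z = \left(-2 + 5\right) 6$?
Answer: $-20916$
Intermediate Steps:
$Z = 18$ ($Z = 3 \cdot 6 = 18$)
$\left(305 - 53\right) \left(Z - 101\right) = \left(305 - 53\right) \left(18 - 101\right) = 252 \left(-83\right) = -20916$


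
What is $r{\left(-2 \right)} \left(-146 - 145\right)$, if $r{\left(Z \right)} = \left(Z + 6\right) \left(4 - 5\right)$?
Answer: $1164$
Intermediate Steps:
$r{\left(Z \right)} = -6 - Z$ ($r{\left(Z \right)} = \left(6 + Z\right) \left(-1\right) = -6 - Z$)
$r{\left(-2 \right)} \left(-146 - 145\right) = \left(-6 - -2\right) \left(-146 - 145\right) = \left(-6 + 2\right) \left(-291\right) = \left(-4\right) \left(-291\right) = 1164$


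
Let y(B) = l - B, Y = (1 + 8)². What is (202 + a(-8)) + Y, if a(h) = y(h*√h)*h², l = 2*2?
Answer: 539 + 1024*I*√2 ≈ 539.0 + 1448.2*I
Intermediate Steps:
l = 4
Y = 81 (Y = 9² = 81)
y(B) = 4 - B
a(h) = h²*(4 - h^(3/2)) (a(h) = (4 - h*√h)*h² = (4 - h^(3/2))*h² = h²*(4 - h^(3/2)))
(202 + a(-8)) + Y = (202 + (-8)²*(4 - (-8)^(3/2))) + 81 = (202 + 64*(4 - (-16)*I*√2)) + 81 = (202 + 64*(4 + 16*I*√2)) + 81 = (202 + (256 + 1024*I*√2)) + 81 = (458 + 1024*I*√2) + 81 = 539 + 1024*I*√2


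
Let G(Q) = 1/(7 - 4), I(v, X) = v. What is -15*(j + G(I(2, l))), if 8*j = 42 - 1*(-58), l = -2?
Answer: -385/2 ≈ -192.50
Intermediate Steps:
j = 25/2 (j = (42 - 1*(-58))/8 = (42 + 58)/8 = (⅛)*100 = 25/2 ≈ 12.500)
G(Q) = ⅓ (G(Q) = 1/3 = ⅓)
-15*(j + G(I(2, l))) = -15*(25/2 + ⅓) = -15*77/6 = -385/2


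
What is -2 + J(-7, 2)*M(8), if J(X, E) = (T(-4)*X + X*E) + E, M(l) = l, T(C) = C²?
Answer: -994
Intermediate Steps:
J(X, E) = E + 16*X + E*X (J(X, E) = ((-4)²*X + X*E) + E = (16*X + E*X) + E = E + 16*X + E*X)
-2 + J(-7, 2)*M(8) = -2 + (2 + 16*(-7) + 2*(-7))*8 = -2 + (2 - 112 - 14)*8 = -2 - 124*8 = -2 - 992 = -994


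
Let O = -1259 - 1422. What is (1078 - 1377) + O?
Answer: -2980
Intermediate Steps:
O = -2681
(1078 - 1377) + O = (1078 - 1377) - 2681 = -299 - 2681 = -2980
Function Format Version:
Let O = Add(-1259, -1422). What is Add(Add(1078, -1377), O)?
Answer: -2980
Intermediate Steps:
O = -2681
Add(Add(1078, -1377), O) = Add(Add(1078, -1377), -2681) = Add(-299, -2681) = -2980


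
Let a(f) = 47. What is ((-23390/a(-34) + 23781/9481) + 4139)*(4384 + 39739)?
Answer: 71643595672270/445607 ≈ 1.6078e+8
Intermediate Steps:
((-23390/a(-34) + 23781/9481) + 4139)*(4384 + 39739) = ((-23390/47 + 23781/9481) + 4139)*(4384 + 39739) = ((-23390*1/47 + 23781*(1/9481)) + 4139)*44123 = ((-23390/47 + 23781/9481) + 4139)*44123 = (-220642883/445607 + 4139)*44123 = (1623724490/445607)*44123 = 71643595672270/445607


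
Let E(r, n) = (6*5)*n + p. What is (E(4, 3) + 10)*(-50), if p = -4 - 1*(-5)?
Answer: -5050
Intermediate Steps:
p = 1 (p = -4 + 5 = 1)
E(r, n) = 1 + 30*n (E(r, n) = (6*5)*n + 1 = 30*n + 1 = 1 + 30*n)
(E(4, 3) + 10)*(-50) = ((1 + 30*3) + 10)*(-50) = ((1 + 90) + 10)*(-50) = (91 + 10)*(-50) = 101*(-50) = -5050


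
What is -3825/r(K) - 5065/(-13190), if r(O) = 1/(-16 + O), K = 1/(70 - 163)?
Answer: 5008208453/81778 ≈ 61242.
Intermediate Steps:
K = -1/93 (K = 1/(-93) = -1/93 ≈ -0.010753)
-3825/r(K) - 5065/(-13190) = -3825/(1/(-16 - 1/93)) - 5065/(-13190) = -3825/(1/(-1489/93)) - 5065*(-1/13190) = -3825/(-93/1489) + 1013/2638 = -3825*(-1489/93) + 1013/2638 = 1898475/31 + 1013/2638 = 5008208453/81778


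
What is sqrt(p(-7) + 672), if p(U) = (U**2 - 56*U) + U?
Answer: sqrt(1106) ≈ 33.257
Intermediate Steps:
p(U) = U**2 - 55*U
sqrt(p(-7) + 672) = sqrt(-7*(-55 - 7) + 672) = sqrt(-7*(-62) + 672) = sqrt(434 + 672) = sqrt(1106)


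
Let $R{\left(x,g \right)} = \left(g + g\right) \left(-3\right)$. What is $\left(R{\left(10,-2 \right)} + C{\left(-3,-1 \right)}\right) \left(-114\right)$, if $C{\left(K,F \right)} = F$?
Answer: $-1254$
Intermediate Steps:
$R{\left(x,g \right)} = - 6 g$ ($R{\left(x,g \right)} = 2 g \left(-3\right) = - 6 g$)
$\left(R{\left(10,-2 \right)} + C{\left(-3,-1 \right)}\right) \left(-114\right) = \left(\left(-6\right) \left(-2\right) - 1\right) \left(-114\right) = \left(12 - 1\right) \left(-114\right) = 11 \left(-114\right) = -1254$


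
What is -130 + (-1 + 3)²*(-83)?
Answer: -462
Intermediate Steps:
-130 + (-1 + 3)²*(-83) = -130 + 2²*(-83) = -130 + 4*(-83) = -130 - 332 = -462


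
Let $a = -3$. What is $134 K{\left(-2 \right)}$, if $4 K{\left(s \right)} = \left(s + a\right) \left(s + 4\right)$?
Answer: $-335$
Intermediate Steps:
$K{\left(s \right)} = \frac{\left(-3 + s\right) \left(4 + s\right)}{4}$ ($K{\left(s \right)} = \frac{\left(s - 3\right) \left(s + 4\right)}{4} = \frac{\left(-3 + s\right) \left(4 + s\right)}{4}$)
$134 K{\left(-2 \right)} = 134 \left(-3 + \frac{1}{4} \left(-2\right) + \frac{\left(-2\right)^{2}}{4}\right) = 134 \left(-3 - \frac{1}{2} + \frac{1}{4} \cdot 4\right) = 134 \left(-3 - \frac{1}{2} + 1\right) = 134 \left(- \frac{5}{2}\right) = -335$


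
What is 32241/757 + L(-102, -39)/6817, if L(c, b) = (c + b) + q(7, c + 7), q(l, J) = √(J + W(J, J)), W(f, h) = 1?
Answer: 219680160/5160469 + I*√94/6817 ≈ 42.57 + 0.0014222*I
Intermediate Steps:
q(l, J) = √(1 + J) (q(l, J) = √(J + 1) = √(1 + J))
L(c, b) = b + c + √(8 + c) (L(c, b) = (c + b) + √(1 + (c + 7)) = (b + c) + √(1 + (7 + c)) = (b + c) + √(8 + c) = b + c + √(8 + c))
32241/757 + L(-102, -39)/6817 = 32241/757 + (-39 - 102 + √(8 - 102))/6817 = 32241*(1/757) + (-39 - 102 + √(-94))*(1/6817) = 32241/757 + (-39 - 102 + I*√94)*(1/6817) = 32241/757 + (-141 + I*√94)*(1/6817) = 32241/757 + (-141/6817 + I*√94/6817) = 219680160/5160469 + I*√94/6817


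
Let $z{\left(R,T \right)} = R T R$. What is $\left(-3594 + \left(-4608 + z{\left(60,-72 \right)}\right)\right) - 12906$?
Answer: $-280308$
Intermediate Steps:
$z{\left(R,T \right)} = T R^{2}$
$\left(-3594 + \left(-4608 + z{\left(60,-72 \right)}\right)\right) - 12906 = \left(-3594 - \left(4608 + 72 \cdot 60^{2}\right)\right) - 12906 = \left(-3594 - 263808\right) - 12906 = -267402 - 12906 = -280308$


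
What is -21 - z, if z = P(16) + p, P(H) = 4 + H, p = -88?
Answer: 47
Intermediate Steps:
z = -68 (z = (4 + 16) - 88 = 20 - 88 = -68)
-21 - z = -21 - 1*(-68) = -21 + 68 = 47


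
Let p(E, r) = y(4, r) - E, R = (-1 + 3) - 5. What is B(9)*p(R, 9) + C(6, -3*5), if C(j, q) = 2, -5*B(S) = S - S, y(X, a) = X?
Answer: 2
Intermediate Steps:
R = -3 (R = 2 - 5 = -3)
B(S) = 0 (B(S) = -(S - S)/5 = -⅕*0 = 0)
p(E, r) = 4 - E
B(9)*p(R, 9) + C(6, -3*5) = 0*(4 - 1*(-3)) + 2 = 0*(4 + 3) + 2 = 0*7 + 2 = 0 + 2 = 2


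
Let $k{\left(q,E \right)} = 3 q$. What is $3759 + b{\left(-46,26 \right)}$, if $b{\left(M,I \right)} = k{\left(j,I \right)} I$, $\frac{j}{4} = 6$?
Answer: $5631$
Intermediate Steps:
$j = 24$ ($j = 4 \cdot 6 = 24$)
$b{\left(M,I \right)} = 72 I$ ($b{\left(M,I \right)} = 3 \cdot 24 I = 72 I$)
$3759 + b{\left(-46,26 \right)} = 3759 + 72 \cdot 26 = 3759 + 1872 = 5631$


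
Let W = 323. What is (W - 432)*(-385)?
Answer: 41965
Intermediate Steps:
(W - 432)*(-385) = (323 - 432)*(-385) = -109*(-385) = 41965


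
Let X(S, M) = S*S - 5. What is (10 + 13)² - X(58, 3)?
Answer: -2830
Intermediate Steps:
X(S, M) = -5 + S² (X(S, M) = S² - 5 = -5 + S²)
(10 + 13)² - X(58, 3) = (10 + 13)² - (-5 + 58²) = 23² - (-5 + 3364) = 529 - 1*3359 = 529 - 3359 = -2830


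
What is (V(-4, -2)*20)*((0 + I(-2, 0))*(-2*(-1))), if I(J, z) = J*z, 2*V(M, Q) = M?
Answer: 0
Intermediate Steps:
V(M, Q) = M/2
(V(-4, -2)*20)*((0 + I(-2, 0))*(-2*(-1))) = (((½)*(-4))*20)*((0 - 2*0)*(-2*(-1))) = (-2*20)*((0 + 0)*2) = -0*2 = -40*0 = 0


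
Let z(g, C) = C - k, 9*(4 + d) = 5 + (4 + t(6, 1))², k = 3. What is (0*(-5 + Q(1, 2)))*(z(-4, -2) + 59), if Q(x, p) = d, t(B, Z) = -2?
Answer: 0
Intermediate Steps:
d = -3 (d = -4 + (5 + (4 - 2)²)/9 = -4 + (5 + 2²)/9 = -4 + (5 + 4)/9 = -4 + (⅑)*9 = -4 + 1 = -3)
z(g, C) = -3 + C (z(g, C) = C - 1*3 = C - 3 = -3 + C)
Q(x, p) = -3
(0*(-5 + Q(1, 2)))*(z(-4, -2) + 59) = (0*(-5 - 3))*((-3 - 2) + 59) = (0*(-8))*(-5 + 59) = 0*54 = 0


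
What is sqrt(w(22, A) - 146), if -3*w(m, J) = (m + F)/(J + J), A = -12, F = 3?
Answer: I*sqrt(20974)/12 ≈ 12.069*I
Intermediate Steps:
w(m, J) = -(3 + m)/(6*J) (w(m, J) = -(m + 3)/(3*(J + J)) = -(3 + m)/(3*(2*J)) = -(3 + m)*1/(2*J)/3 = -(3 + m)/(6*J))
sqrt(w(22, A) - 146) = sqrt((1/6)*(-3 - 1*22)/(-12) - 146) = sqrt((1/6)*(-1/12)*(-3 - 22) - 146) = sqrt((1/6)*(-1/12)*(-25) - 146) = sqrt(25/72 - 146) = sqrt(-10487/72) = I*sqrt(20974)/12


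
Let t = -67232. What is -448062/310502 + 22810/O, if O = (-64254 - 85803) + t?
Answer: -52220747269/33734334539 ≈ -1.5480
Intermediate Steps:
O = -217289 (O = (-64254 - 85803) - 67232 = -150057 - 67232 = -217289)
-448062/310502 + 22810/O = -448062/310502 + 22810/(-217289) = -448062*1/310502 + 22810*(-1/217289) = -224031/155251 - 22810/217289 = -52220747269/33734334539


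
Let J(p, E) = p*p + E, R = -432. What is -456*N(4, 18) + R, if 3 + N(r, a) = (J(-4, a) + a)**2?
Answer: -1232088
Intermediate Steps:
J(p, E) = E + p**2 (J(p, E) = p**2 + E = E + p**2)
N(r, a) = -3 + (16 + 2*a)**2 (N(r, a) = -3 + ((a + (-4)**2) + a)**2 = -3 + ((a + 16) + a)**2 = -3 + ((16 + a) + a)**2 = -3 + (16 + 2*a)**2)
-456*N(4, 18) + R = -456*(-3 + 4*(8 + 18)**2) - 432 = -456*(-3 + 4*26**2) - 432 = -456*(-3 + 4*676) - 432 = -456*(-3 + 2704) - 432 = -456*2701 - 432 = -1231656 - 432 = -1232088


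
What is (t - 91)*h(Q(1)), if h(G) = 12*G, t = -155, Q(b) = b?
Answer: -2952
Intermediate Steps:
(t - 91)*h(Q(1)) = (-155 - 91)*(12*1) = -246*12 = -2952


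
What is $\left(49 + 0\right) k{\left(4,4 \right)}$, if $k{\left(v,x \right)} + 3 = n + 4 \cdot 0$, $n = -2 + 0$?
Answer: $-245$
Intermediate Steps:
$n = -2$
$k{\left(v,x \right)} = -5$ ($k{\left(v,x \right)} = -3 + \left(-2 + 4 \cdot 0\right) = -3 + \left(-2 + 0\right) = -3 - 2 = -5$)
$\left(49 + 0\right) k{\left(4,4 \right)} = \left(49 + 0\right) \left(-5\right) = 49 \left(-5\right) = -245$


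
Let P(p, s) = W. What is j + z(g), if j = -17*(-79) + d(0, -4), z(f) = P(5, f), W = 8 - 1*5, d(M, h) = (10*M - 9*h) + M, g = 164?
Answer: 1382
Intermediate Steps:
d(M, h) = -9*h + 11*M (d(M, h) = (-9*h + 10*M) + M = -9*h + 11*M)
W = 3 (W = 8 - 5 = 3)
P(p, s) = 3
z(f) = 3
j = 1379 (j = -17*(-79) + (-9*(-4) + 11*0) = 1343 + (36 + 0) = 1343 + 36 = 1379)
j + z(g) = 1379 + 3 = 1382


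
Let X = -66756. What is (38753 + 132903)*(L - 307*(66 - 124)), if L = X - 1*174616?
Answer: -38376445296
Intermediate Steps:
L = -241372 (L = -66756 - 1*174616 = -66756 - 174616 = -241372)
(38753 + 132903)*(L - 307*(66 - 124)) = (38753 + 132903)*(-241372 - 307*(66 - 124)) = 171656*(-241372 - 307*(-58)) = 171656*(-241372 + 17806) = 171656*(-223566) = -38376445296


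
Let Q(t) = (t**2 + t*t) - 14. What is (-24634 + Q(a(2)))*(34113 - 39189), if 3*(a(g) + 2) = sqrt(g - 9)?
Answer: 125080536 + 13536*I*sqrt(7) ≈ 1.2508e+8 + 35813.0*I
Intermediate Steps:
a(g) = -2 + sqrt(-9 + g)/3 (a(g) = -2 + sqrt(g - 9)/3 = -2 + sqrt(-9 + g)/3)
Q(t) = -14 + 2*t**2 (Q(t) = (t**2 + t**2) - 14 = 2*t**2 - 14 = -14 + 2*t**2)
(-24634 + Q(a(2)))*(34113 - 39189) = (-24634 + (-14 + 2*(-2 + sqrt(-9 + 2)/3)**2))*(34113 - 39189) = (-24634 + (-14 + 2*(-2 + sqrt(-7)/3)**2))*(-5076) = (-24634 + (-14 + 2*(-2 + (I*sqrt(7))/3)**2))*(-5076) = (-24634 + (-14 + 2*(-2 + I*sqrt(7)/3)**2))*(-5076) = (-24648 + 2*(-2 + I*sqrt(7)/3)**2)*(-5076) = 125113248 - 10152*(-2 + I*sqrt(7)/3)**2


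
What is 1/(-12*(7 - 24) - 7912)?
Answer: -1/7708 ≈ -0.00012974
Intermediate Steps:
1/(-12*(7 - 24) - 7912) = 1/(-12*(-17) - 7912) = 1/(204 - 7912) = 1/(-7708) = -1/7708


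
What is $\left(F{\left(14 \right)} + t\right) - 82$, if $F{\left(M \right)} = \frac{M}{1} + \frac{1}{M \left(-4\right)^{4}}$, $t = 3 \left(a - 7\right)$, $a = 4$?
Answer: $- \frac{275967}{3584} \approx -77.0$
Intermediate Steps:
$t = -9$ ($t = 3 \left(4 - 7\right) = 3 \left(-3\right) = -9$)
$F{\left(M \right)} = M + \frac{1}{256 M}$ ($F{\left(M \right)} = M 1 + \frac{1}{M 256} = M + \frac{1}{M} \frac{1}{256} = M + \frac{1}{256 M}$)
$\left(F{\left(14 \right)} + t\right) - 82 = \left(\left(14 + \frac{1}{256 \cdot 14}\right) - 9\right) - 82 = \left(\left(14 + \frac{1}{256} \cdot \frac{1}{14}\right) - 9\right) - 82 = \left(\left(14 + \frac{1}{3584}\right) - 9\right) - 82 = \left(\frac{50177}{3584} - 9\right) - 82 = \frac{17921}{3584} - 82 = - \frac{275967}{3584}$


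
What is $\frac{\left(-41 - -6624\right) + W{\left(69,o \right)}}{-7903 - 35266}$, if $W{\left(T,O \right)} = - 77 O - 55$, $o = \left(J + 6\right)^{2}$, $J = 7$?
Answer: $\frac{6485}{43169} \approx 0.15022$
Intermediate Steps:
$o = 169$ ($o = \left(7 + 6\right)^{2} = 13^{2} = 169$)
$W{\left(T,O \right)} = -55 - 77 O$
$\frac{\left(-41 - -6624\right) + W{\left(69,o \right)}}{-7903 - 35266} = \frac{\left(-41 - -6624\right) - 13068}{-7903 - 35266} = \frac{\left(-41 + 6624\right) - 13068}{-43169} = \left(6583 - 13068\right) \left(- \frac{1}{43169}\right) = \left(-6485\right) \left(- \frac{1}{43169}\right) = \frac{6485}{43169}$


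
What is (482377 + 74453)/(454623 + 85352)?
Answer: 111366/107995 ≈ 1.0312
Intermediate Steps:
(482377 + 74453)/(454623 + 85352) = 556830/539975 = 556830*(1/539975) = 111366/107995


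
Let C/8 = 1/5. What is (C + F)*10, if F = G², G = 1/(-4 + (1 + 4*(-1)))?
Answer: 794/49 ≈ 16.204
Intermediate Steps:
C = 8/5 ≈ 1.6000
G = -⅐ (G = 1/(-4 + (1 - 4)) = 1/(-4 - 3) = 1/(-7) = -⅐ ≈ -0.14286)
F = 1/49 (F = (-⅐)² = 1/49 ≈ 0.020408)
(C + F)*10 = (8/5 + 1/49)*10 = (397/245)*10 = 794/49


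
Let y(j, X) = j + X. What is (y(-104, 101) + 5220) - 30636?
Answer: -25419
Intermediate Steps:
y(j, X) = X + j
(y(-104, 101) + 5220) - 30636 = ((101 - 104) + 5220) - 30636 = (-3 + 5220) - 30636 = 5217 - 30636 = -25419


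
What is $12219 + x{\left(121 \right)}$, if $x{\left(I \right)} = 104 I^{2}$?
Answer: $1534883$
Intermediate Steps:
$12219 + x{\left(121 \right)} = 12219 + 104 \cdot 121^{2} = 12219 + 104 \cdot 14641 = 12219 + 1522664 = 1534883$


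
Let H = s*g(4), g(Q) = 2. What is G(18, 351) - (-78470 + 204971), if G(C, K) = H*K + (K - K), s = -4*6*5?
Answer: -210741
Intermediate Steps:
s = -120 (s = -24*5 = -120)
H = -240 (H = -120*2 = -240)
G(C, K) = -240*K (G(C, K) = -240*K + (K - K) = -240*K + 0 = -240*K)
G(18, 351) - (-78470 + 204971) = -240*351 - (-78470 + 204971) = -84240 - 1*126501 = -84240 - 126501 = -210741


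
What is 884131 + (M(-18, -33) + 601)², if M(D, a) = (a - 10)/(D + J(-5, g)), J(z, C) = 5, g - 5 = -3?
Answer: 211134875/169 ≈ 1.2493e+6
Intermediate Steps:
g = 2 (g = 5 - 3 = 2)
M(D, a) = (-10 + a)/(5 + D) (M(D, a) = (a - 10)/(D + 5) = (-10 + a)/(5 + D))
884131 + (M(-18, -33) + 601)² = 884131 + ((-10 - 33)/(5 - 18) + 601)² = 884131 + (-43/(-13) + 601)² = 884131 + (-1/13*(-43) + 601)² = 884131 + (43/13 + 601)² = 884131 + (7856/13)² = 884131 + 61716736/169 = 211134875/169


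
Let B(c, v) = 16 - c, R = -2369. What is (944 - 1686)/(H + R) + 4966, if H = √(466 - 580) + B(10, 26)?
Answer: 27731316324/5583883 + 742*I*√114/5583883 ≈ 4966.3 + 0.0014188*I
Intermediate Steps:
H = 6 + I*√114 (H = √(466 - 580) + (16 - 1*10) = √(-114) + (16 - 10) = I*√114 + 6 = 6 + I*√114 ≈ 6.0 + 10.677*I)
(944 - 1686)/(H + R) + 4966 = (944 - 1686)/((6 + I*√114) - 2369) + 4966 = -742/(-2363 + I*√114) + 4966 = 4966 - 742/(-2363 + I*√114)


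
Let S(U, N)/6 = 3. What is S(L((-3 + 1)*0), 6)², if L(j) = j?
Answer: 324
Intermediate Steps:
S(U, N) = 18 (S(U, N) = 6*3 = 18)
S(L((-3 + 1)*0), 6)² = 18² = 324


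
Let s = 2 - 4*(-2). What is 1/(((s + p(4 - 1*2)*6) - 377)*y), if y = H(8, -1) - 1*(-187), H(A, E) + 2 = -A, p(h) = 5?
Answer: -1/59649 ≈ -1.6765e-5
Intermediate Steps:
s = 10 (s = 2 + 8 = 10)
H(A, E) = -2 - A
y = 177 (y = (-2 - 1*8) - 1*(-187) = (-2 - 8) + 187 = -10 + 187 = 177)
1/(((s + p(4 - 1*2)*6) - 377)*y) = 1/(((10 + 5*6) - 377)*177) = 1/(((10 + 30) - 377)*177) = 1/((40 - 377)*177) = 1/(-337*177) = 1/(-59649) = -1/59649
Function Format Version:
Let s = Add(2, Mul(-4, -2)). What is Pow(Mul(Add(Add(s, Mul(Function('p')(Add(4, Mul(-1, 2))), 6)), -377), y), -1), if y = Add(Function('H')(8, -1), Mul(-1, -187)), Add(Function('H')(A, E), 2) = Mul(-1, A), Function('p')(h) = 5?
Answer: Rational(-1, 59649) ≈ -1.6765e-5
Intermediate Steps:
s = 10 (s = Add(2, 8) = 10)
Function('H')(A, E) = Add(-2, Mul(-1, A))
y = 177 (y = Add(Add(-2, Mul(-1, 8)), Mul(-1, -187)) = Add(Add(-2, -8), 187) = Add(-10, 187) = 177)
Pow(Mul(Add(Add(s, Mul(Function('p')(Add(4, Mul(-1, 2))), 6)), -377), y), -1) = Pow(Mul(Add(Add(10, Mul(5, 6)), -377), 177), -1) = Pow(Mul(Add(Add(10, 30), -377), 177), -1) = Pow(Mul(Add(40, -377), 177), -1) = Pow(Mul(-337, 177), -1) = Pow(-59649, -1) = Rational(-1, 59649)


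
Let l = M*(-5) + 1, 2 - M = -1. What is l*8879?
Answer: -124306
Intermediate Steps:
M = 3 (M = 2 - 1*(-1) = 2 + 1 = 3)
l = -14 (l = 3*(-5) + 1 = -15 + 1 = -14)
l*8879 = -14*8879 = -124306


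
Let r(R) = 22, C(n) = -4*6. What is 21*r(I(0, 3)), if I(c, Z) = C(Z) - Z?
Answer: 462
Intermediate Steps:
C(n) = -24
I(c, Z) = -24 - Z
21*r(I(0, 3)) = 21*22 = 462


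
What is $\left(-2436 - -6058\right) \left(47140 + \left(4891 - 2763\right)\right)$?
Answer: $178448696$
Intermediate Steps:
$\left(-2436 - -6058\right) \left(47140 + \left(4891 - 2763\right)\right) = \left(-2436 + \left(-48 + 6106\right)\right) \left(47140 + 2128\right) = \left(-2436 + 6058\right) 49268 = 3622 \cdot 49268 = 178448696$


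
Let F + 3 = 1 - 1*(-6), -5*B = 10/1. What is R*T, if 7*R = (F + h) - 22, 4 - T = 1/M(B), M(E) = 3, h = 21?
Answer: 11/7 ≈ 1.5714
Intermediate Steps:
B = -2 (B = -2/1 = -2 ≈ -2.0000)
F = 4 (F = -3 + (1 - 1*(-6)) = -3 + (1 + 6) = -3 + 7 = 4)
T = 11/3 (T = 4 - 1/3 = 4 - 1*⅓ = 4 - ⅓ = 11/3 ≈ 3.6667)
R = 3/7 (R = ((4 + 21) - 22)/7 = (25 - 22)/7 = (⅐)*3 = 3/7 ≈ 0.42857)
R*T = (3/7)*(11/3) = 11/7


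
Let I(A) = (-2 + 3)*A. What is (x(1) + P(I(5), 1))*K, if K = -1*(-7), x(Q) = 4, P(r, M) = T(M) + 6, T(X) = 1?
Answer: 77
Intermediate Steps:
I(A) = A (I(A) = 1*A = A)
P(r, M) = 7 (P(r, M) = 1 + 6 = 7)
K = 7
(x(1) + P(I(5), 1))*K = (4 + 7)*7 = 11*7 = 77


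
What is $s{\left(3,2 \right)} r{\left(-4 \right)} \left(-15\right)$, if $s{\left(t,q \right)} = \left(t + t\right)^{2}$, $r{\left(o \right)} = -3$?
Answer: $1620$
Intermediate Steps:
$s{\left(t,q \right)} = 4 t^{2}$ ($s{\left(t,q \right)} = \left(2 t\right)^{2} = 4 t^{2}$)
$s{\left(3,2 \right)} r{\left(-4 \right)} \left(-15\right) = 4 \cdot 3^{2} \left(-3\right) \left(-15\right) = 4 \cdot 9 \left(-3\right) \left(-15\right) = 36 \left(-3\right) \left(-15\right) = \left(-108\right) \left(-15\right) = 1620$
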